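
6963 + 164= 7127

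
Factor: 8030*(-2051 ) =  - 16469530 = -2^1 * 5^1*7^1 * 11^1 * 73^1*293^1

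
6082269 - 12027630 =- 5945361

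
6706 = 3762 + 2944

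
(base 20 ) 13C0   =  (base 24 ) g98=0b10010011100000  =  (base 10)9440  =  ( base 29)b6f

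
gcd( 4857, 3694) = 1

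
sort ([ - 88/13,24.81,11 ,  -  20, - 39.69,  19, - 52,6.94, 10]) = [ - 52,- 39.69, - 20, - 88/13,  6.94,10,11, 19,24.81]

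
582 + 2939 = 3521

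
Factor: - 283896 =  - 2^3*3^2*3943^1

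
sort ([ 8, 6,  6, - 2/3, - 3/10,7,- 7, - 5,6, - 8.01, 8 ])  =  [- 8.01, - 7, - 5, - 2/3,  -  3/10,6, 6,  6 , 7, 8,8 ] 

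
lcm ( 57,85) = 4845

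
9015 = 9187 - 172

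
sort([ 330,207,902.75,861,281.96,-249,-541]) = [-541, - 249,207,281.96,330,861,902.75] 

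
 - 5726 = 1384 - 7110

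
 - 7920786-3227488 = - 11148274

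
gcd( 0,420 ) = 420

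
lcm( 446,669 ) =1338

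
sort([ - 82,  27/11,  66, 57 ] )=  [ - 82, 27/11,57 , 66]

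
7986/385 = 726/35 = 20.74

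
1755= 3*585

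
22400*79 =1769600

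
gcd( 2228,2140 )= 4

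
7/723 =7/723 =0.01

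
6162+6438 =12600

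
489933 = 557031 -67098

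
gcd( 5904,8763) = 3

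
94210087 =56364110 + 37845977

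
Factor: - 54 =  - 2^1 *3^3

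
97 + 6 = 103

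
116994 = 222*527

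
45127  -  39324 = 5803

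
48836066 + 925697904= 974533970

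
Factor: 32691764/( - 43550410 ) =-2^1*5^ (-1)*7^1*181^(- 1)*233^1*5011^1*24061^( - 1) = - 16345882/21775205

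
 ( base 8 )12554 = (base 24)9CC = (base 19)F3C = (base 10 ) 5484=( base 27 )7e3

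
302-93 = 209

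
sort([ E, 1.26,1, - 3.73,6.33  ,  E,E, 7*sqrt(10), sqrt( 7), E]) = [ - 3.73, 1, 1.26, sqrt( 7),  E, E, E,E, 6.33, 7*sqrt(10 ) ] 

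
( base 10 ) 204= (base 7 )411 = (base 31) 6i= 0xcc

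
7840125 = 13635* 575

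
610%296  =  18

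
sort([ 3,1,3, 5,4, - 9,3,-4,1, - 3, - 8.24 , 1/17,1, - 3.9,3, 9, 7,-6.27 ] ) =[-9, - 8.24, - 6.27  , - 4,-3.9, - 3 , 1/17,1,  1,1,3,3,3,3,4,5, 7,9]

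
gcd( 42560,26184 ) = 8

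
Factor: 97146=2^1 *3^3* 7^1*257^1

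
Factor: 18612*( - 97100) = - 2^4*3^2*5^2*11^1*47^1*971^1 = - 1807225200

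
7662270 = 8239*930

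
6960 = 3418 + 3542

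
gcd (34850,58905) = 85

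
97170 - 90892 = 6278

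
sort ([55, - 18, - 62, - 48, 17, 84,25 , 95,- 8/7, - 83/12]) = [ -62, - 48,  -  18, - 83/12, - 8/7, 17, 25,55, 84,95]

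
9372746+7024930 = 16397676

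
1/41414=1/41414 = 0.00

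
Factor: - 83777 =-83777^1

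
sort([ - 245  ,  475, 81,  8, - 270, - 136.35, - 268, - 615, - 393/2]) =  [ - 615, - 270, -268, - 245,- 393/2, - 136.35, 8, 81 , 475 ]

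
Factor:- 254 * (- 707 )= 179578 = 2^1*7^1*101^1 * 127^1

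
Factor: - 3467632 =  -2^4*7^2*4423^1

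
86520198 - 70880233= 15639965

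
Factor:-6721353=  - 3^3*113^1*2203^1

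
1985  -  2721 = -736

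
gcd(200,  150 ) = 50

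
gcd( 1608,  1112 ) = 8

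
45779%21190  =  3399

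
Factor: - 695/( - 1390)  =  2^(-1) = 1/2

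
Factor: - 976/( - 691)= 2^4*61^1*691^ ( - 1) 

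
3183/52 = 61 + 11/52 = 61.21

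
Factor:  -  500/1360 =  - 2^( - 2 )*5^2*17^( - 1)= - 25/68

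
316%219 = 97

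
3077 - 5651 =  - 2574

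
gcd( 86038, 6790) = 2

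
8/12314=4/6157 = 0.00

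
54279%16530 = 4689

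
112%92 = 20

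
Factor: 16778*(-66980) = - 2^3 * 5^1 *17^1*197^1*8389^1 = - 1123790440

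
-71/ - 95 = 71/95 = 0.75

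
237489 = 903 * 263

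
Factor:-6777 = -3^3* 251^1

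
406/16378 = 203/8189 = 0.02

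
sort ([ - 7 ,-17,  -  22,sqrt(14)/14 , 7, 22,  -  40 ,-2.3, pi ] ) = [-40,-22, - 17,-7 ,-2.3,sqrt ( 14) /14, pi, 7,22 ] 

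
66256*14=927584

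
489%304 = 185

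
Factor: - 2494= - 2^1*29^1*43^1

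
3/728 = 3/728 = 0.00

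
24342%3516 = 3246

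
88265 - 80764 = 7501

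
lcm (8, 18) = 72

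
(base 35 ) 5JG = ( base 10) 6806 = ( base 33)688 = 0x1a96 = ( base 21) f92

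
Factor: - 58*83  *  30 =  - 2^2 * 3^1*5^1* 29^1*83^1=-144420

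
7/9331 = 1/1333=0.00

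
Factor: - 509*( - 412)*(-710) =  - 148892680 = - 2^3*5^1*71^1*103^1*509^1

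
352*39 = 13728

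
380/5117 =380/5117 = 0.07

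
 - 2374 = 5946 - 8320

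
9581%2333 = 249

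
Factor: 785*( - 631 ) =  - 495335 = - 5^1*157^1 * 631^1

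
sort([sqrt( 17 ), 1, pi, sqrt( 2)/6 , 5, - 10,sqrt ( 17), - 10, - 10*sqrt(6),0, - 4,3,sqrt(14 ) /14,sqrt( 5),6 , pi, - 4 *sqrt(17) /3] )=[ - 10* sqrt(6 ), - 10,-10, - 4*sqrt ( 17)/3, - 4,  0, sqrt ( 2 ) /6,sqrt(14 )/14, 1, sqrt( 5),3,  pi,pi,sqrt (17),sqrt(17),5,  6]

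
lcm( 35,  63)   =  315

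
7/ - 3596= - 7/3596= -  0.00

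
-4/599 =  - 4/599 = - 0.01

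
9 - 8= 1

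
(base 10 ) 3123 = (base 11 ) 238a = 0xc33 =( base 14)11d1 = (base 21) 71F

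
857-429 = 428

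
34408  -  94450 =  - 60042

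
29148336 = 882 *33048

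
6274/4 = 3137/2 = 1568.50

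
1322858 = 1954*677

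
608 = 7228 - 6620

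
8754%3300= 2154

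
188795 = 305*619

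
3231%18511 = 3231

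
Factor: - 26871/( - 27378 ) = 2^ ( - 1)*3^( - 3 )*53^1  =  53/54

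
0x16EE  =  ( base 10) 5870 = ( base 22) c2i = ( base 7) 23054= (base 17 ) 1355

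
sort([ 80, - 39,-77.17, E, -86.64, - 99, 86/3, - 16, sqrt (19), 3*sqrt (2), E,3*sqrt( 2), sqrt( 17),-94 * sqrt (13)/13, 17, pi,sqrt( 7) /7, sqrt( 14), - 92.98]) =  [-99, - 92.98,-86.64, - 77.17, - 39,-94*sqrt( 13) /13,  -  16,sqrt( 7)/7,  E,E,pi, sqrt(14 ),sqrt(17), 3*sqrt(2),3 * sqrt(2), sqrt(19 ),17, 86/3,80] 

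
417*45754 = 19079418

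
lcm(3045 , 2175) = 15225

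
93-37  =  56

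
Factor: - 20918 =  - 2^1 * 10459^1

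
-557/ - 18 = 30 + 17/18= 30.94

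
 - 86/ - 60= 43/30 = 1.43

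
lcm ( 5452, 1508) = 70876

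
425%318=107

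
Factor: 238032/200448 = 2^( - 4)*19^1 = 19/16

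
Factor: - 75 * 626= - 46950 = - 2^1*3^1*5^2*313^1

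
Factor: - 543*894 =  - 485442 = -2^1*3^2*149^1*181^1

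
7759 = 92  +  7667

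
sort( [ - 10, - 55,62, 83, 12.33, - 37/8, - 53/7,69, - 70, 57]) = [ - 70, - 55,-10,-53/7, - 37/8,12.33,57, 62,  69,83] 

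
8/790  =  4/395 = 0.01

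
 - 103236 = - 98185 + - 5051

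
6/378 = 1/63 = 0.02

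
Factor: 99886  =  2^1*49943^1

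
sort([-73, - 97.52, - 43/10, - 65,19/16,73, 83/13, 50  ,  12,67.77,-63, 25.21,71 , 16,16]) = [ - 97.52,  -  73,-65,  -  63,-43/10, 19/16,83/13,  12,16, 16,25.21,50,67.77 , 71,73 ]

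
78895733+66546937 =145442670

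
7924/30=3962/15 = 264.13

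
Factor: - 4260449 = - 59^1* 72211^1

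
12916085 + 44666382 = 57582467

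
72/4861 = 72/4861 = 0.01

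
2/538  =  1/269 = 0.00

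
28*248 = 6944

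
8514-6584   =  1930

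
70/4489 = 70/4489 =0.02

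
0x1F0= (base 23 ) LD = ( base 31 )g0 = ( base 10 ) 496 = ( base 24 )KG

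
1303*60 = 78180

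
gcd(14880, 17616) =48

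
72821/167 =72821/167 = 436.05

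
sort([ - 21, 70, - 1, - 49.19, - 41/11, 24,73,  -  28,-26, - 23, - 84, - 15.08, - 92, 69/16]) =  [ - 92, - 84,  -  49.19,  -  28, - 26, - 23, - 21, - 15.08, -41/11, - 1, 69/16,24, 70,73]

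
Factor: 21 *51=1071=   3^2*7^1*17^1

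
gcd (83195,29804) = 1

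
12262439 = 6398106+5864333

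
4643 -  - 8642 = 13285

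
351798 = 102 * 3449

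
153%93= 60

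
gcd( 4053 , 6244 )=7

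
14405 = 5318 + 9087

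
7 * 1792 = 12544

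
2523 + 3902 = 6425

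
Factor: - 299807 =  - 299807^1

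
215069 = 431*499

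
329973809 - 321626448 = 8347361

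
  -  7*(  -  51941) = 363587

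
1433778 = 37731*38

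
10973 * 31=340163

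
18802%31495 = 18802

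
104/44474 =52/22237=0.00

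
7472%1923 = 1703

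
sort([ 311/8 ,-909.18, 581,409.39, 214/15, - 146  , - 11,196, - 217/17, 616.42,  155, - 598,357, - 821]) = [ - 909.18 , - 821, -598, - 146,-217/17, - 11,  214/15, 311/8 , 155,  196,357, 409.39,581, 616.42 ] 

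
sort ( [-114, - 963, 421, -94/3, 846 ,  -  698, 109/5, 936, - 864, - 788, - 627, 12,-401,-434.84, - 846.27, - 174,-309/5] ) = [-963,  -  864, - 846.27,-788 ,  -  698,-627,-434.84, - 401, - 174, - 114, - 309/5,-94/3, 12,109/5, 421,  846, 936]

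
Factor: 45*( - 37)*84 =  - 2^2* 3^3*5^1*7^1*37^1  =  - 139860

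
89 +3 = 92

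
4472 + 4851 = 9323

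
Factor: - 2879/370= - 2^( - 1 ) * 5^( - 1) * 37^( - 1)*2879^1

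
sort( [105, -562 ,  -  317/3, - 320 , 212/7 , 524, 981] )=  [-562, - 320, - 317/3,212/7,  105, 524, 981]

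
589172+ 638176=1227348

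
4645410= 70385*66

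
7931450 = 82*96725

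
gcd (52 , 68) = 4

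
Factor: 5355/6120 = 7/8 = 2^(- 3)*7^1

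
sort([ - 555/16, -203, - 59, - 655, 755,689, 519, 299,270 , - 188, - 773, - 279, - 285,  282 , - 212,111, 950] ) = [ - 773,-655,-285,  -  279, - 212,  -  203, - 188, - 59, - 555/16,111, 270, 282 , 299, 519,  689,755,950] 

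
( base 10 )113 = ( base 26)49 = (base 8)161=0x71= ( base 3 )11012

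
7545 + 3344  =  10889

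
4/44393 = 4/44393= 0.00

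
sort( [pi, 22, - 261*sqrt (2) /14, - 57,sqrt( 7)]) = [ -57, - 261*sqrt( 2) /14,sqrt( 7),pi,  22 ]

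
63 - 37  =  26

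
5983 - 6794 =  - 811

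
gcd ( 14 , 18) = 2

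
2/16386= 1/8193 =0.00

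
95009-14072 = 80937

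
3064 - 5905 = -2841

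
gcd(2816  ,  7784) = 8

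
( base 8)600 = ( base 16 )180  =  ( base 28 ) dk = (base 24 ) g0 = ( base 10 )384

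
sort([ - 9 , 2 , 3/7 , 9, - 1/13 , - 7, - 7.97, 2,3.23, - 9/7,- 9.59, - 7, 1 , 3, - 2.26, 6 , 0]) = [ - 9.59,-9,- 7.97, - 7, - 7, - 2.26 , - 9/7 , - 1/13,0,3/7, 1, 2,2, 3,3.23,6,9 ]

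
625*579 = 361875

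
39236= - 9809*( - 4 ) 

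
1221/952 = 1 + 269/952 = 1.28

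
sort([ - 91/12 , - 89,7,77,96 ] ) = [ - 89, - 91/12,7,77, 96 ]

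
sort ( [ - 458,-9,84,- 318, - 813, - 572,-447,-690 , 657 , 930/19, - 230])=[ - 813, - 690, - 572, - 458, - 447, - 318, - 230, - 9, 930/19,84 , 657] 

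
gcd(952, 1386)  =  14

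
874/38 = 23 = 23.00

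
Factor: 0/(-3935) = 0^1 = 0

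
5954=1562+4392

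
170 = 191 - 21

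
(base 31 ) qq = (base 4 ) 31000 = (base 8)1500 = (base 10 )832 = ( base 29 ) SK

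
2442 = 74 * 33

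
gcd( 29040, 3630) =3630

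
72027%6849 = 3537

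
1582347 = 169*9363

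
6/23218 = 3/11609 = 0.00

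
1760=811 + 949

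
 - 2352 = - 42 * 56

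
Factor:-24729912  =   - 2^3*3^2*37^1*9283^1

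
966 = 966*1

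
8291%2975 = 2341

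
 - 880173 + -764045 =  - 1644218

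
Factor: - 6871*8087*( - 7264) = 403629804128  =  2^5*227^1*6871^1*8087^1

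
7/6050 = 7/6050 = 0.00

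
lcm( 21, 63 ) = 63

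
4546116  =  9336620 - 4790504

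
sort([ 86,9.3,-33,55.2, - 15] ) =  [-33, - 15, 9.3, 55.2, 86 ] 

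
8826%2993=2840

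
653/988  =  653/988 = 0.66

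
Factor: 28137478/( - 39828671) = -2^1*17^( - 1)*41^( - 1 )* 109^1 * 337^1*383^1 * 57143^( - 1 ) 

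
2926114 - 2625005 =301109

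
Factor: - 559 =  - 13^1*43^1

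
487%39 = 19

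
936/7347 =312/2449 =0.13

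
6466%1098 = 976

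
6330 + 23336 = 29666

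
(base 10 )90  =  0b1011010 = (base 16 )5a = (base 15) 60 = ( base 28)36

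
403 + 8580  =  8983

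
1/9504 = 1/9504 = 0.00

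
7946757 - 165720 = 7781037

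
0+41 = 41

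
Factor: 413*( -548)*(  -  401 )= 90755924 =2^2*7^1*  59^1*137^1*401^1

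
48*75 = 3600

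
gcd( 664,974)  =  2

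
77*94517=7277809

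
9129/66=138  +  7/22 = 138.32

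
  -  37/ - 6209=37/6209 = 0.01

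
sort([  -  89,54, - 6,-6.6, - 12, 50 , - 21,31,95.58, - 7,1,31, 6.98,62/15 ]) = [ - 89, - 21 , - 12,-7  , - 6.6, - 6, 1,62/15,6.98, 31, 31,  50, 54,95.58]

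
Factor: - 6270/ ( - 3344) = 2^(-3)*3^1*5^1 = 15/8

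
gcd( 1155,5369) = 7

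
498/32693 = 498/32693 = 0.02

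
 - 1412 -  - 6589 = 5177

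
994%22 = 4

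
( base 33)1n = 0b111000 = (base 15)3b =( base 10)56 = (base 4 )320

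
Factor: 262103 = 262103^1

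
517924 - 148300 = 369624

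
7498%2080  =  1258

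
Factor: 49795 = 5^1*23^1 * 433^1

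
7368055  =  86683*85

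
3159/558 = 351/62 = 5.66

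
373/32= 11+ 21/32 = 11.66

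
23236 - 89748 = -66512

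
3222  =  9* 358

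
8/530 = 4/265= 0.02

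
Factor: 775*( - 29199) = -3^1*5^2 *31^1*9733^1 = - 22629225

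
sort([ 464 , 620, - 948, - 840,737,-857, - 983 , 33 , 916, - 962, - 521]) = [ - 983,- 962 ,-948, - 857,-840,-521, 33, 464, 620, 737, 916 ] 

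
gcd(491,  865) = 1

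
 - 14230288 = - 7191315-7038973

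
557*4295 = 2392315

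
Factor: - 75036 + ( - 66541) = -31^1* 4567^1 = - 141577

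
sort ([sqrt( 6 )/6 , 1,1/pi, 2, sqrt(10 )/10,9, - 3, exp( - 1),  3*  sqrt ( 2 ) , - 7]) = [ - 7 ,-3 , sqrt(10)/10, 1/pi,  exp( - 1 ),sqrt(6)/6, 1, 2,3*sqrt(2), 9]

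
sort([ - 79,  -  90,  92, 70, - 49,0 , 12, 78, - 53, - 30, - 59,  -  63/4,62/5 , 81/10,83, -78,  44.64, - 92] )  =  [-92,- 90,  -  79, - 78, - 59, - 53, - 49, - 30, - 63/4, 0,81/10, 12,62/5,44.64, 70, 78, 83, 92] 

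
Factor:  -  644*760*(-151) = 2^5  *  5^1*  7^1*19^1*23^1*151^1 = 73905440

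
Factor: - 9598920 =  - 2^3*3^1*5^1*41^1*1951^1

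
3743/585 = 6 + 233/585 = 6.40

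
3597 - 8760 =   -  5163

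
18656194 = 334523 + 18321671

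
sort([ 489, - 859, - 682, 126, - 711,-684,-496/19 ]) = [  -  859,  -  711,  -  684,  -  682, - 496/19,126,489 ]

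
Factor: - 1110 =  - 2^1 *3^1*5^1*37^1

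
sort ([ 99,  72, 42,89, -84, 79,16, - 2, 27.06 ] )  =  [-84, - 2, 16,27.06, 42, 72, 79, 89, 99]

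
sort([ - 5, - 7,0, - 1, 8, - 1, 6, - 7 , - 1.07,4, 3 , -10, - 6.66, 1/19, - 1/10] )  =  [ - 10  , - 7 , - 7, - 6.66, - 5,-1.07 , - 1,-1, - 1/10, 0, 1/19 , 3  ,  4,6, 8 ] 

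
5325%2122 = 1081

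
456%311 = 145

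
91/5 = 18 + 1/5 = 18.20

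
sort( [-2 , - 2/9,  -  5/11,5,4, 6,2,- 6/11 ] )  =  [ - 2,  -  6/11, - 5/11, - 2/9 , 2,4, 5, 6]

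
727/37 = 19 + 24/37= 19.65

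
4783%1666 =1451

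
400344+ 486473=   886817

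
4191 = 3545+646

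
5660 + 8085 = 13745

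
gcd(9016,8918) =98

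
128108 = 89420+38688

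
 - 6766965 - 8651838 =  - 15418803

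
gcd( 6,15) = 3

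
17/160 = 17/160 = 0.11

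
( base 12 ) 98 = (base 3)11022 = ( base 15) 7B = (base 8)164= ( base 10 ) 116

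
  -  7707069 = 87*( -88587)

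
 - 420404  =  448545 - 868949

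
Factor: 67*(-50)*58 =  - 2^2*5^2  *29^1*67^1 = -194300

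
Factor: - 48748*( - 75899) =3699924452  =  2^2*7^1*71^1*1069^1*1741^1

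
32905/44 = 747 + 37/44  =  747.84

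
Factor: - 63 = -3^2*7^1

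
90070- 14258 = 75812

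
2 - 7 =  - 5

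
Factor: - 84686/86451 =-2^1*3^(-1 )*7^1 *23^1*263^1*28817^ ( - 1)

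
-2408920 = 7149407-9558327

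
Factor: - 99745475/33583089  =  - 3^(-1)*5^2*19^(-1)*311^1*431^ (- 1)*1367^( - 1)*12829^1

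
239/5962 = 239/5962= 0.04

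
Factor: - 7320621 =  - 3^1*7^1*11^2 * 43^1*67^1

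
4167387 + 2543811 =6711198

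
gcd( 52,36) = 4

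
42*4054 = 170268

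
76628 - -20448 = 97076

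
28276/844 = 33 + 106/211 =33.50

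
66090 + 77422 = 143512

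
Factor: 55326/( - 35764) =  - 27663/17882 = -2^(-1)*3^1*8941^(  -  1)*9221^1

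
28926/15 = 1928 + 2/5= 1928.40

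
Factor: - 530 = -2^1*5^1 * 53^1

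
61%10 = 1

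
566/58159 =566/58159=0.01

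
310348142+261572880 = 571921022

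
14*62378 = 873292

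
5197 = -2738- - 7935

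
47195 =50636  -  3441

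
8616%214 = 56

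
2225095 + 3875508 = 6100603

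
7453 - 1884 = 5569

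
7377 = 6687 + 690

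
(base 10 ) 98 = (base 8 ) 142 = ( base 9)118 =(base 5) 343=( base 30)38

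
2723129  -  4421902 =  - 1698773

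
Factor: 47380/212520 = 103/462 = 2^( - 1 ) * 3^( - 1)*7^( - 1) * 11^(  -  1) * 103^1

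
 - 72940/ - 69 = 1057 + 7/69 = 1057.10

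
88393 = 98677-10284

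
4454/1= 4454 = 4454.00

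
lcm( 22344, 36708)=513912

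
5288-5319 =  - 31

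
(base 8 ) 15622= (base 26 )ABC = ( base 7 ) 26402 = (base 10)7058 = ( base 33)6ft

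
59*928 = 54752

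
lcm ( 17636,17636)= 17636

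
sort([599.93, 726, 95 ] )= [95, 599.93, 726 ] 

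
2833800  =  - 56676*( - 50) 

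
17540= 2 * 8770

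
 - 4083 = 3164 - 7247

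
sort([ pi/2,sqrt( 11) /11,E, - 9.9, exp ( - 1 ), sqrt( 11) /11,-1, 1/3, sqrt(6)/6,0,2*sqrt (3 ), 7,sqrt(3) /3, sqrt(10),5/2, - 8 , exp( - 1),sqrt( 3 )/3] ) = [ - 9.9, - 8, - 1,0,sqrt( 11 )/11,sqrt(11 )/11,1/3,exp( - 1) , exp(  -  1 ), sqrt( 6 )/6, sqrt (3) /3,  sqrt(3)/3  ,  pi/2,5/2, E,sqrt(10),2*sqrt(3 ) , 7]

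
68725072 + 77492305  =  146217377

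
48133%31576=16557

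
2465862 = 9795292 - 7329430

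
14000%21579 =14000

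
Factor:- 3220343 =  - 7^1*223^1*2063^1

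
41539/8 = 5192 +3/8 = 5192.38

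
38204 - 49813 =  - 11609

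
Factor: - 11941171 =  - 11^1  *691^1*1571^1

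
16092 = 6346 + 9746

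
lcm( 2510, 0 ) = 0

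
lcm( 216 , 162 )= 648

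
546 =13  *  42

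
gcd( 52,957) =1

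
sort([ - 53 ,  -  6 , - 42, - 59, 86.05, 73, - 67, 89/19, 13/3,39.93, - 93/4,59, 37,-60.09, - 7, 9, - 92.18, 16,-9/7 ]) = [ - 92.18, - 67, - 60.09, - 59, - 53 , - 42, - 93/4, - 7,-6, - 9/7,13/3,89/19, 9,16, 37,39.93,59, 73, 86.05 ] 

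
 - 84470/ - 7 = 84470/7 =12067.14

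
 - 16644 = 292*( - 57)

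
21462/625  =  21462/625 = 34.34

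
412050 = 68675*6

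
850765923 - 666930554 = 183835369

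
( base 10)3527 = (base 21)7kk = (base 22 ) 767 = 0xdc7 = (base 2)110111000111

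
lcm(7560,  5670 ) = 22680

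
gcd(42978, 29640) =1482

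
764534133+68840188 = 833374321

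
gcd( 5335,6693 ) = 97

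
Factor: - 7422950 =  - 2^1*5^2 * 31^1*4789^1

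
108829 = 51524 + 57305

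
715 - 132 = 583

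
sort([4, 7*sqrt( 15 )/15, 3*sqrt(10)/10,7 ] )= [3*sqrt( 10) /10,7*sqrt( 15)/15,4, 7]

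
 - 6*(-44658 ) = 267948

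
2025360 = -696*( - 2910)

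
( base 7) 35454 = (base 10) 9153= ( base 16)23C1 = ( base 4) 2033001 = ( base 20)12HD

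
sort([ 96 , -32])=[ - 32 , 96 ]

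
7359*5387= 39642933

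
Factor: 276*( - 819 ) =-2^2*3^3*7^1*13^1 * 23^1 = -226044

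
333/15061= 333/15061 = 0.02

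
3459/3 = 1153 = 1153.00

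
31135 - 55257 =-24122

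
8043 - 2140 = 5903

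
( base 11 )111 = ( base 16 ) 85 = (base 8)205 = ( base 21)67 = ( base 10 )133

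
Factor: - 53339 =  - 11^1*13^1*373^1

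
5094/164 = 31 + 5/82=31.06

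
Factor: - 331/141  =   - 3^( -1)*47^( - 1 )*331^1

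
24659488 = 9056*2723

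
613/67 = 9+10/67 = 9.15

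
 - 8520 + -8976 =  - 17496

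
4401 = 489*9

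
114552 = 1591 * 72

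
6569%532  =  185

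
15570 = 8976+6594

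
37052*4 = 148208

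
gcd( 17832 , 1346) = 2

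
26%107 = 26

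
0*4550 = 0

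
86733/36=2409+1/4  =  2409.25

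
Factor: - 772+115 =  - 657 = - 3^2*73^1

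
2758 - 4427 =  - 1669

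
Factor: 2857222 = 2^1* 151^1*9461^1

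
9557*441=4214637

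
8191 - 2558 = 5633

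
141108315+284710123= 425818438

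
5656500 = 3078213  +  2578287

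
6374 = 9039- 2665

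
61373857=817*75121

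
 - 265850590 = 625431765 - 891282355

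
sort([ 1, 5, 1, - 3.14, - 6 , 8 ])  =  [ - 6, - 3.14, 1, 1,5,8]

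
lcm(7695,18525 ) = 500175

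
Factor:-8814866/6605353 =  - 2^1* 61^1*191^( - 1 )*34583^( - 1 )*72253^1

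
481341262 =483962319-2621057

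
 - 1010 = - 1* 1010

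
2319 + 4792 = 7111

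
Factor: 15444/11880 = 2^(  -  1 )*5^(  -  1)*13^1= 13/10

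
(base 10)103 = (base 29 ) 3G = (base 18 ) 5D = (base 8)147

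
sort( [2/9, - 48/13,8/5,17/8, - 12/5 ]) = [- 48/13, - 12/5,2/9,  8/5, 17/8]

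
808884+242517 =1051401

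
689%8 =1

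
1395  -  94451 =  - 93056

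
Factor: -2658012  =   - 2^2*3^1 * 7^1*31643^1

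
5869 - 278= 5591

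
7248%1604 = 832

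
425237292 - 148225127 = 277012165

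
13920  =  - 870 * (-16 )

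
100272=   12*8356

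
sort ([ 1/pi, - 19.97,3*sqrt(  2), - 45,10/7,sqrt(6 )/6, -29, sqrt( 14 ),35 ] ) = [ -45, - 29, - 19.97,1/pi,sqrt( 6)/6,10/7,sqrt(14 ),3*sqrt( 2),35 ]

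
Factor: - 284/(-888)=2^( - 1)*3^( - 1 )*37^( - 1)*71^1  =  71/222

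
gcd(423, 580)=1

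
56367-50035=6332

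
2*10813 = 21626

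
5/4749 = 5/4749 = 0.00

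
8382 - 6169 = 2213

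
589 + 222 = 811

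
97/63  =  1 + 34/63 = 1.54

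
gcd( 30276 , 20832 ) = 12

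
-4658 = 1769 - 6427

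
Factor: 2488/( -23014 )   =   - 2^2*37^(-1)  =  - 4/37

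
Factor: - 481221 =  - 3^4*13^1*457^1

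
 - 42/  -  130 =21/65 = 0.32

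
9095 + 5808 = 14903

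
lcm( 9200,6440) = 64400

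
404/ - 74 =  - 6 + 20/37 =- 5.46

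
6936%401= 119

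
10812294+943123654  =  953935948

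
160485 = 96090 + 64395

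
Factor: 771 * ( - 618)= - 2^1*3^2 * 103^1*257^1 = - 476478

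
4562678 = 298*15311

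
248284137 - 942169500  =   - 693885363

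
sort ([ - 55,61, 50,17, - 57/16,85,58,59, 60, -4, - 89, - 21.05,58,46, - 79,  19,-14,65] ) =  [-89, - 79, - 55, - 21.05,-14, -4, - 57/16,17,19,46,50,58,58,59 , 60,61,65,85]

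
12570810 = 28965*434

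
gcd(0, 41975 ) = 41975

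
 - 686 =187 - 873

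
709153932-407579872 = 301574060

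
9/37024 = 9/37024 =0.00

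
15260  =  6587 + 8673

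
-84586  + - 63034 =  - 147620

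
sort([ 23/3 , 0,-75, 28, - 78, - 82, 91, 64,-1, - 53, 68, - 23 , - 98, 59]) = [ - 98, - 82, - 78 , - 75 , - 53, - 23, - 1, 0, 23/3, 28,59,64,68, 91]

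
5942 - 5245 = 697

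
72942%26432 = 20078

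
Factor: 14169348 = 2^2*3^2*393593^1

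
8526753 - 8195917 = 330836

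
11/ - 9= - 2 + 7/9  =  - 1.22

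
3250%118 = 64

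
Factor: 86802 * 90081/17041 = 7819210962/17041 = 2^1*3^3*17^1*23^1 * 37^1 *10009^1*17041^( - 1)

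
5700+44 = 5744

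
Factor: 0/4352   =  0= 0^1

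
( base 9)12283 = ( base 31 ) 8ia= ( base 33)7j6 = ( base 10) 8256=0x2040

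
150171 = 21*7151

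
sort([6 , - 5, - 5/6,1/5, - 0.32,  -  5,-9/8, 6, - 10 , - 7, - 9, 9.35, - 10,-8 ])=[ - 10 ,-10, - 9, - 8, - 7, - 5,-5,-9/8,-5/6, - 0.32,1/5,6, 6, 9.35] 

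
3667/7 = 3667/7= 523.86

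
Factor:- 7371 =-3^4 *7^1*13^1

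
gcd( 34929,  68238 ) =9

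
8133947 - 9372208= - 1238261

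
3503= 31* 113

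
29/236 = 29/236 = 0.12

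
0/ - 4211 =0/1 = - 0.00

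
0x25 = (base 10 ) 37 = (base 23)1e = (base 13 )2b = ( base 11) 34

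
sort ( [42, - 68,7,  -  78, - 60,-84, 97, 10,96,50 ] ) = [ -84, - 78, - 68,-60, 7, 10, 42,50, 96, 97] 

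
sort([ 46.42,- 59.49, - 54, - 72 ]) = [ - 72, - 59.49,-54, 46.42] 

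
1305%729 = 576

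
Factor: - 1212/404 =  - 3^1 = - 3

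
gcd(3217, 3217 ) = 3217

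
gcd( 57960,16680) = 120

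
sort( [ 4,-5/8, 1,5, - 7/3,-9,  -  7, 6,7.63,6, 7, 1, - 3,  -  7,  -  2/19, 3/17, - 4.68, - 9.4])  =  [-9.4, - 9,-7  , - 7,-4.68,- 3, - 7/3, - 5/8,-2/19,3/17,  1,1,4,5,6,6,7,7.63]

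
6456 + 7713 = 14169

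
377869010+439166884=817035894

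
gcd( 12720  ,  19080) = 6360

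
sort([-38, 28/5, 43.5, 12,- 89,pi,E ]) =[ - 89,-38, E, pi,28/5, 12, 43.5]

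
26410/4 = 6602 + 1/2 = 6602.50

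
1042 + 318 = 1360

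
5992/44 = 1498/11  =  136.18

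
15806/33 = 15806/33 = 478.97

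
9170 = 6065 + 3105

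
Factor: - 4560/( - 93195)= 16/327 = 2^4*  3^( - 1) * 109^(-1)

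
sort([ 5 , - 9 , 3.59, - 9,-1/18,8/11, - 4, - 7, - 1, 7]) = [ - 9, - 9 , - 7, - 4, - 1, - 1/18, 8/11,3.59,5, 7]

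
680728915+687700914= 1368429829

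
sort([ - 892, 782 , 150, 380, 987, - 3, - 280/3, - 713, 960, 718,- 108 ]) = [ - 892, - 713, - 108, - 280/3, - 3,150, 380, 718, 782, 960, 987 ]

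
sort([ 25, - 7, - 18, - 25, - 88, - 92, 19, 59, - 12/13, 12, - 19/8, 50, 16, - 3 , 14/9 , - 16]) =[ - 92,-88, - 25, - 18,  -  16,- 7, - 3, - 19/8, - 12/13, 14/9,12 , 16, 19,25,50, 59 ]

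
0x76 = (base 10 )118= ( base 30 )3S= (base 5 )433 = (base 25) 4I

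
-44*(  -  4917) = 216348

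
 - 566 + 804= 238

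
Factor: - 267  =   - 3^1*89^1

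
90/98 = 45/49  =  0.92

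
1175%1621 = 1175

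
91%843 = 91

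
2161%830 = 501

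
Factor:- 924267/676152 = -308089/225384 =- 2^(  -  3)*3^( - 1)*53^1*5813^1*9391^(-1) 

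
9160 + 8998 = 18158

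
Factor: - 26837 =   -  47^1 * 571^1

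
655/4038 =655/4038 = 0.16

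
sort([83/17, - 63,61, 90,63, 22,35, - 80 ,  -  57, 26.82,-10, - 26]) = [ - 80, - 63, - 57 , - 26, - 10, 83/17,22,26.82, 35, 61, 63  ,  90 ]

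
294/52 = 147/26 = 5.65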